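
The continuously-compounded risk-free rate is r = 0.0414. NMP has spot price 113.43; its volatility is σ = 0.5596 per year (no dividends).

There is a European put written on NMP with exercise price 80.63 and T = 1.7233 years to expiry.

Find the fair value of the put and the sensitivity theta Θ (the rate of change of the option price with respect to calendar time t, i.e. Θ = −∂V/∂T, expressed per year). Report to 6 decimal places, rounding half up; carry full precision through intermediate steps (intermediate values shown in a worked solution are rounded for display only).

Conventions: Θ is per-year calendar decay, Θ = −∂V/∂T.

price = 11.739050
Θ = -4.949887

σ√T = 0.5596·√1.7233 = 0.734612
d₁ = (ln(S/K) + (r+σ²/2)T) / (σ√T) = (ln(113.43/80.63) + (0.0414+0.5596²/2)·1.7233) / 0.734612 = (0.341315 + 0.341172) / 0.734612 = 0.929044
d₂ = d₁ − σ√T = 0.929044 − 0.734612 = 0.194432
e^{−rT} = 0.931141
N(−d₁) = 0.176433,  N(−d₂) = 0.422919
Put price V = K·e^{−rT}·N(−d₂) − S·N(−d₁) = 31.751852 − 20.012803 = 11.739050
φ(d₁) = (1/√(2π))·e^{−d₁²/2} = 0.259111
Θ = −S·φ(d₁)·σ/(2√T) + r·K·e^{−rT}·N(−d₂) = −6.264414 + 1.314527 = -4.949887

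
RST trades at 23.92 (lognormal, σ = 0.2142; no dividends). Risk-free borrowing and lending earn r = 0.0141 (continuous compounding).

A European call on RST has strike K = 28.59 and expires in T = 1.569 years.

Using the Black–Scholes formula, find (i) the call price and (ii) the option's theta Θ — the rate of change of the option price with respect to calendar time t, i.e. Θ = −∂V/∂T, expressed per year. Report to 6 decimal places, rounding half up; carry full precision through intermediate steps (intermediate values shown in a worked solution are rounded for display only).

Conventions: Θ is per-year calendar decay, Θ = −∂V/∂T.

σ√T = 0.2142·√1.569 = 0.268306
d₁ = (ln(S/K) + (r+σ²/2)T) / (σ√T) = (ln(23.92/28.59) + (0.0141+0.2142²/2)·1.569) / 0.268306 = (-0.178342 + 0.058117) / 0.268306 = -0.448089
d₂ = d₁ − σ√T = -0.448089 − 0.268306 = -0.716395
e^{−rT} = 0.978120
N(d₁) = 0.327045,  N(d₂) = 0.236874
Call price V = S·N(d₁) − K·e^{−rT}·N(d₂) = 7.822907 − 6.624044 = 1.198863
φ(d₁) = (1/√(2π))·e^{−d₁²/2} = 0.360837
Θ = −S·φ(d₁)·σ/(2√T) − r·K·e^{−rT}·N(d₂) = −0.737989 − 0.093399 = -0.831388

price = 1.198863
Θ = -0.831388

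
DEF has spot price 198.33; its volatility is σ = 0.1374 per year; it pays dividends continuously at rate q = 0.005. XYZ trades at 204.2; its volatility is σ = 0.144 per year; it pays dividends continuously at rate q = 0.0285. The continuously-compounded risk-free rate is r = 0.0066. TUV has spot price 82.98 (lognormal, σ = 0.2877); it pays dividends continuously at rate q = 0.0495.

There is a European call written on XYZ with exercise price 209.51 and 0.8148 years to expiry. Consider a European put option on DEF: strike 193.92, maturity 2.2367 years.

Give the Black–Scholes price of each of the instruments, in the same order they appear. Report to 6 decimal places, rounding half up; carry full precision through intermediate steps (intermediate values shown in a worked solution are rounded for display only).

price(XYZ call K=209.51) = 6.717575
price(DEF put K=193.92) = 13.447124

[XYZ call K=209.51]
σ√T = 0.144·√0.8148 = 0.129983
d₁ = (ln(S/K) + (r−q+σ²/2)T) / (σ√T) = (ln(204.2/209.51) + (0.0066−0.0285+0.144²/2)·0.8148) / 0.129983 = (-0.025672 − 0.009396) / 0.129983 = -0.269787
d₂ = d₁ − σ√T = -0.269787 − 0.129983 = -0.399770
e^{−rT} = 0.994637
e^{−qT} = 0.977046
N(d₁) = 0.393662,  N(d₂) = 0.344663
price = S·e^{−qT}·N(d₁) − K·e^{−rT}·N(d₂) = 78.540599 − 71.823024 = 6.717575
[DEF put K=193.92]
σ√T = 0.1374·√2.2367 = 0.205490
d₁ = (ln(S/K) + (r−q+σ²/2)T) / (σ√T) = (ln(198.33/193.92) + (0.0066−0.005+0.1374²/2)·2.2367) / 0.205490 = (0.022487 + 0.024692) / 0.205490 = 0.229590
d₂ = d₁ − σ√T = 0.229590 − 0.205490 = 0.024100
e^{−rT} = 0.985346
e^{−qT} = 0.988879
N(−d₁) = 0.409205,  N(−d₂) = 0.490387
price = K·e^{−rT}·N(−d₂) − S·e^{−qT}·N(−d₁) = 93.702237 − 80.255114 = 13.447124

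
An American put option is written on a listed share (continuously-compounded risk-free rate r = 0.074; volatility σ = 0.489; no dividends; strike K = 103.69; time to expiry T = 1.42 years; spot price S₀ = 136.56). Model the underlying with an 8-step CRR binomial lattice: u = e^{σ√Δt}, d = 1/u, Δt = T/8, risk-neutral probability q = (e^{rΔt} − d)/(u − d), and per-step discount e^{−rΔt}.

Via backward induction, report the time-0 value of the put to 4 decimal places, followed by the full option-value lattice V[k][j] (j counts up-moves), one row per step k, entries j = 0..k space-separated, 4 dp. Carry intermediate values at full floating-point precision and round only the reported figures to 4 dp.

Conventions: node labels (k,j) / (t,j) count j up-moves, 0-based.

price = 11.0250
tree:
11.0250
16.2678 5.6609
23.3803 9.0268 2.1782
32.5804 14.0782 3.8146 0.4692
43.7894 21.3600 6.5939 0.9152 0.0000
54.9418 31.2929 11.2103 1.7850 0.0000 0.0000
64.0179 43.7894 18.6452 3.4818 0.0000 0.0000 0.0000
71.4042 54.9418 30.0855 6.7912 0.0000 0.0000 0.0000 0.0000
77.4152 64.0179 43.7894 13.2465 0.0000 0.0000 0.0000 0.0000 0.0000

Δt=0.17750  u=1.22878  d=0.81382  q=0.48054  discount=0.98695
step 8 (expiry): payoffs max(K−S,0) = 77.4152 64.0179 43.7894 13.2465 0.0000 0.0000 0.0000 0.0000 0.0000
k=7: (k=7,j=0): S=32.2858, K−S=71.4042, hold=70.0511 ⇒ V=71.4042 exercise | (k=7,j=1): S=48.7482, K−S=54.9418, hold=53.5888 ⇒ V=54.9418 exercise | (k=7,j=2): S=73.6045, K−S=30.0855, hold=28.7325 ⇒ V=30.0855 exercise | (k=7,j=3): S=111.1349, K−S=0.0000, hold=6.7912 ⇒ V=6.7912 continue | (k=7,j=4): S=167.8018, K−S=0.0000, hold=0.0000 ⇒ V=0.0000 continue | (k=7,j=5): S=253.3627, K−S=0.0000, hold=0.0000 ⇒ V=0.0000 continue | (k=7,j=6): S=382.5506, K−S=0.0000, hold=0.0000 ⇒ V=0.0000 continue | (k=7,j=7): S=577.6104, K−S=0.0000, hold=0.0000 ⇒ V=0.0000 continue
k=6: (k=6,j=0): S=39.6721, K−S=64.0179, hold=62.6648 ⇒ V=64.0179 exercise | (k=6,j=1): S=59.9006, K−S=43.7894, hold=42.4363 ⇒ V=43.7894 exercise | (k=6,j=2): S=90.4435, K−S=13.2465, hold=18.6452 ⇒ V=18.6452 continue | (k=6,j=3): S=136.5600, K−S=0.0000, hold=3.4818 ⇒ V=3.4818 continue | (k=6,j=4): S=206.1910, K−S=0.0000, hold=0.0000 ⇒ V=0.0000 continue | (k=6,j=5): S=311.3263, K−S=0.0000, hold=0.0000 ⇒ V=0.0000 continue | (k=6,j=6): S=470.0694, K−S=0.0000, hold=0.0000 ⇒ V=0.0000 continue
k=5: (k=5,j=0): S=48.7482, K−S=54.9418, hold=53.5888 ⇒ V=54.9418 exercise | (k=5,j=1): S=73.6045, K−S=30.0855, hold=31.2929 ⇒ V=31.2929 continue | (k=5,j=2): S=111.1349, K−S=0.0000, hold=11.2103 ⇒ V=11.2103 continue | (k=5,j=3): S=167.8018, K−S=0.0000, hold=1.7850 ⇒ V=1.7850 continue | (k=5,j=4): S=253.3627, K−S=0.0000, hold=0.0000 ⇒ V=0.0000 continue | (k=5,j=5): S=382.5506, K−S=0.0000, hold=0.0000 ⇒ V=0.0000 continue
k=4: (k=4,j=0): S=59.9006, K−S=43.7894, hold=43.0089 ⇒ V=43.7894 exercise | (k=4,j=1): S=90.4435, K−S=13.2465, hold=21.3600 ⇒ V=21.3600 continue | (k=4,j=2): S=136.5600, K−S=0.0000, hold=6.5939 ⇒ V=6.5939 continue | (k=4,j=3): S=206.1910, K−S=0.0000, hold=0.9152 ⇒ V=0.9152 continue | (k=4,j=4): S=311.3263, K−S=0.0000, hold=0.0000 ⇒ V=0.0000 continue
k=3: (k=3,j=0): S=73.6045, K−S=30.0855, hold=32.5804 ⇒ V=32.5804 continue | (k=3,j=1): S=111.1349, K−S=0.0000, hold=14.0782 ⇒ V=14.0782 continue | (k=3,j=2): S=167.8018, K−S=0.0000, hold=3.8146 ⇒ V=3.8146 continue | (k=3,j=3): S=253.3627, K−S=0.0000, hold=0.4692 ⇒ V=0.4692 continue
k=2: (k=2,j=0): S=90.4435, K−S=13.2465, hold=23.3803 ⇒ V=23.3803 continue | (k=2,j=1): S=136.5600, K−S=0.0000, hold=9.0268 ⇒ V=9.0268 continue | (k=2,j=2): S=206.1910, K−S=0.0000, hold=2.1782 ⇒ V=2.1782 continue
k=1: (k=1,j=0): S=111.1349, K−S=0.0000, hold=16.2678 ⇒ V=16.2678 continue | (k=1,j=1): S=167.8018, K−S=0.0000, hold=5.6609 ⇒ V=5.6609 continue
k=0: (k=0,j=0): S=136.5600, K−S=0.0000, hold=11.0250 ⇒ V=11.0250 continue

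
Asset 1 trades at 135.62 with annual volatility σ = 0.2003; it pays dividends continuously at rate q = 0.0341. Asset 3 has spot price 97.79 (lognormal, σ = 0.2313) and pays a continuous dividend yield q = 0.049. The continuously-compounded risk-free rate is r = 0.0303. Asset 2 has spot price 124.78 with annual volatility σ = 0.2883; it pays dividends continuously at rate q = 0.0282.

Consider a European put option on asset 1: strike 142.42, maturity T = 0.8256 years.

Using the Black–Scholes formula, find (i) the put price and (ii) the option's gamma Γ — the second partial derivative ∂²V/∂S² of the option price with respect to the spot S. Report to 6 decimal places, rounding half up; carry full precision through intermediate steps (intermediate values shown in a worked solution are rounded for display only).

price = 13.736629
Γ = 0.015418

σ√T = 0.2003·√0.8256 = 0.181998
d₁ = (ln(S/K) + (r−q+σ²/2)T) / (σ√T) = (ln(135.62/142.42) + (0.0303−0.0341+0.2003²/2)·0.8256) / 0.181998 = (-0.048924 + 0.013424) / 0.181998 = -0.195054
d₂ = d₁ − σ√T = -0.195054 − 0.181998 = -0.377051
e^{−rT} = 0.975295
e^{−qT} = 0.972240
N(−d₁) = 0.577324,  N(−d₂) = 0.646932
Put price V = K·e^{−rT}·N(−d₂) − S·e^{−qT}·N(−d₁) = 89.859830 − 76.123201 = 13.736629
φ(d₁) = (1/√(2π))·e^{−d₁²/2} = 0.391425
Γ = e^{−qT}·φ(d₁) / (S·σ·√T) = 0.015418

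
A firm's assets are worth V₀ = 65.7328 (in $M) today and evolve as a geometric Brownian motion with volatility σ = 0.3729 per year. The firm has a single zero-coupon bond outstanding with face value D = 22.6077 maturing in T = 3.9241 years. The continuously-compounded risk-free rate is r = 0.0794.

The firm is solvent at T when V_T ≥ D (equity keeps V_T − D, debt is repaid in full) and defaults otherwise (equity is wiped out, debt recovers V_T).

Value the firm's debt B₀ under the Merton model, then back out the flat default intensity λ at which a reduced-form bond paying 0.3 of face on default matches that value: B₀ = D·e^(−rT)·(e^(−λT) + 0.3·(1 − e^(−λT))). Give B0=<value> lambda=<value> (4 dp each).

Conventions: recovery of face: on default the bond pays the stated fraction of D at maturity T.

Equity is a call on the firm's assets struck at D = 22.6077:
d₁ = [ln(V₀/D) + (r + σ²/2)T] / (σ√T)
   = [ln(65.7328/22.6077) + (0.0794 + 0.5·0.3729²)·3.9241] / (0.3729·√3.9241)
   = [1.067307 + 0.584405] / 0.738690 = 2.236002
d₂ = d₁ − σ√T = 2.236002 − 0.738690 = 1.497311
N(d₁) = 0.987324,  N(d₂) = 0.932844,  e^(−rT) = 0.732294
E₀ = V₀·N(d₁) − D·e^(−rT)·N(d₂)
   = 65.7328·0.987324 − 22.6077·0.732294·0.932844 = 49.455906
B₀ = V₀ − E₀ = 65.7328 − 49.455906 = 16.276894
e^(−λT) = (B₀·e^(rT)/D − 0.3)/(1 − 0.3) = (16.2769·1.365572/22.6077 − 0.3)/0.7 = 0.97596156
λ = −ln(0.97596156)/3.9241 = 0.006201

B0=16.2769 lambda=0.0062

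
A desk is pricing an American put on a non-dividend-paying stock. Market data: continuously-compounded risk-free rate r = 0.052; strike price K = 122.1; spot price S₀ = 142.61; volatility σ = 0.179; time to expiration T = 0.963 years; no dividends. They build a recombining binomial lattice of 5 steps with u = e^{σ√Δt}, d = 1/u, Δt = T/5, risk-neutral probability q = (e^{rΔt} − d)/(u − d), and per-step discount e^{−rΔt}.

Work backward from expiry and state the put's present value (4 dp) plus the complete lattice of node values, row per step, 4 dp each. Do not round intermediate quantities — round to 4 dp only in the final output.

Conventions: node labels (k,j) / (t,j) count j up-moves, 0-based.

Δt=0.19260, u=1.08172, d=0.92445, q=0.54437, disc=e^(-rΔt)=0.99003
k=5 terminal: V=max(K-S,0) → 25.8131 9.4321 0.0000 0.0000 0.0000 0.0000
k=4: j=0 S=104.1558 intr=17.9442 cont=16.7274 V=17.9442[EX]; j=1 S=121.8756 intr=0.2244 cont=4.2547 V=4.2547[hold]; j=2 S=142.6100 intr=0.0000 cont=0.0000 V=0.0000[hold]; j=3 S=166.8719 intr=0.0000 cont=0.0000 V=0.0000[hold]; j=4 S=195.2614 intr=0.0000 cont=0.0000 V=0.0000[hold]
k=3: j=0 S=112.6679 intr=9.4321 cont=10.3875 V=10.3875[hold]; j=1 S=131.8358 intr=0.0000 cont=1.9193 V=1.9193[hold]; j=2 S=154.2647 intr=0.0000 cont=0.0000 V=0.0000[hold]; j=3 S=180.5094 intr=0.0000 cont=0.0000 V=0.0000[hold]
k=2: j=0 S=121.8756 intr=0.2244 cont=5.7200 V=5.7200[hold]; j=1 S=142.6100 intr=0.0000 cont=0.8658 V=0.8658[hold]; j=2 S=166.8719 intr=0.0000 cont=0.0000 V=0.0000[hold]
k=1: j=0 S=131.8358 intr=0.0000 cont=3.0468 V=3.0468[hold]; j=1 S=154.2647 intr=0.0000 cont=0.3905 V=0.3905[hold]
k=0: j=0 S=142.6100 intr=0.0000 cont=1.5849 V=1.5849[hold]

price = 1.5849
tree:
1.5849
3.0468 0.3905
5.7200 0.8658 0.0000
10.3875 1.9193 0.0000 0.0000
17.9442 4.2547 0.0000 0.0000 0.0000
25.8131 9.4321 0.0000 0.0000 0.0000 0.0000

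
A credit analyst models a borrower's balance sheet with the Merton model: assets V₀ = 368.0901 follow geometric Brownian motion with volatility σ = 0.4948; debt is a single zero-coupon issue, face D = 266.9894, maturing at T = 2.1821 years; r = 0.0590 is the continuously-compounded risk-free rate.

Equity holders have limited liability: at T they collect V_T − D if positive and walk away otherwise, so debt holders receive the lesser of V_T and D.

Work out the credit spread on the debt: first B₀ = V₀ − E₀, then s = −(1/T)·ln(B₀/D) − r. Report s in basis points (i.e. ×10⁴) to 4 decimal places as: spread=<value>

spread=718.9566

Work the structural quantities from V₀ = 368.0901 against face 266.9894:
d₁ = [ln(V₀/D) + (r + σ²/2)T] / (σ√T)
   = [ln(368.0901/266.9894) + (0.0590 + 0.5·0.4948²)·2.1821] / (0.4948·√2.1821)
   = [0.321119 + 0.395862] / 0.730915 = 0.980936
d₂ = d₁ − σ√T = 0.980936 − 0.730915 = 0.250021
N(d₁) = 0.836688,  N(d₂) = 0.598714,  e^(−rT) = 0.879199
E₀ = V₀·N(d₁) − D·e^(−rT)·N(d₂)
   = 368.0901·0.836688 − 266.9894·0.879199·0.598714 = 167.436198
B₀ = V₀ − E₀ = 368.0901 − 167.436198 = 200.653902
spread = −(1/T)·ln(B₀/D) − r = −(1/2.1821)·ln(200.653902/266.9894) − 0.0590 = 0.07189566
in basis points: 0.07189566 × 10⁴ = 718.9566 bp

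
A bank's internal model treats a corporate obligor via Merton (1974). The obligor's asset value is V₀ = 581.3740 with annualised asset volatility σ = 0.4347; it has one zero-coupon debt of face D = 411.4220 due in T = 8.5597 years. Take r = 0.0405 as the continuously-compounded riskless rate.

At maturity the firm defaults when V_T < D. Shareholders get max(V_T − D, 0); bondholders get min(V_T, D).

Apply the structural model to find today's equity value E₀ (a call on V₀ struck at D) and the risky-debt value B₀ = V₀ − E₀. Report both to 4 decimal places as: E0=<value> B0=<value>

E0=377.3829 B0=203.9911

Work the structural quantities from V₀ = 581.3740 against face 411.4220:
d₁ = [ln(V₀/D) + (r + σ²/2)T] / (σ√T)
   = [ln(581.3740/411.4220) + (0.0405 + 0.5·0.4347²)·8.5597] / (0.4347·√8.5597)
   = [0.345775 + 1.155406] / 1.271800 = 1.180359
d₂ = d₁ − σ√T = 1.180359 − 1.271800 = -0.091441
N(d₁) = 0.881071,  N(d₂) = 0.463571,  e^(−rT) = 0.707040
E₀ = V₀·N(d₁) − D·e^(−rT)·N(d₂)
   = 581.3740·0.881071 − 411.4220·0.707040·0.463571 = 377.382899
B₀ = V₀ − E₀ = 581.3740 − 377.382899 = 203.991101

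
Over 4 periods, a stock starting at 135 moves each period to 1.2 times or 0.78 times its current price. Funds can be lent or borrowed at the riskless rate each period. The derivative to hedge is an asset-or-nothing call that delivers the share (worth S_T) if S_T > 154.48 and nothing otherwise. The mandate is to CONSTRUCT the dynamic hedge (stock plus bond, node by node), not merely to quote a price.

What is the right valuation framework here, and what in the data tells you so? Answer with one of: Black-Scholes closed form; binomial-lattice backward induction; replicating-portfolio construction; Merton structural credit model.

Key observation: the deliverable is the dynamic trading strategy on the 4-step tree (spot 135, moves 1.2 and 0.78), so the valuation must go through the node-by-node replicating-portfolio solve.

framework: replicating-portfolio construction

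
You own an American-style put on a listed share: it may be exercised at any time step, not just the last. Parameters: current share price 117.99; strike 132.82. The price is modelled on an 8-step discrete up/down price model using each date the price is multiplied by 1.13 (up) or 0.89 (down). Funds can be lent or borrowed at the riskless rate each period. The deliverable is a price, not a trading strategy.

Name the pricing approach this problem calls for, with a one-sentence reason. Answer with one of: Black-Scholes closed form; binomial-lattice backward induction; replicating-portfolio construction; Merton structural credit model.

framework: binomial-lattice backward induction

Key observation: the put (strike 132.82 on spot 117.99) is American-style on a 8-step discrete price model, so the early-exercise decision at every node requires stepwise backward valuation — a closed form cannot price the exercise right.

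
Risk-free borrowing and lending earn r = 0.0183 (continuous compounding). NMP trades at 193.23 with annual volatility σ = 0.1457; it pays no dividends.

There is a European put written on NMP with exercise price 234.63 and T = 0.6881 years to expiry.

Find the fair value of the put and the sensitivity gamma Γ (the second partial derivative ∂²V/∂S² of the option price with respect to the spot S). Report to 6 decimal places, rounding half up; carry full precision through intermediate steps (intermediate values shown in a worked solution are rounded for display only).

price = 39.209024
Γ = 0.006043

σ√T = 0.1457·√0.6881 = 0.120861
d₁ = (ln(S/K) + (r+σ²/2)T) / (σ√T) = (ln(193.23/234.63) + (0.0183+0.1457²/2)·0.6881) / 0.120861 = (-0.194129 + 0.019896) / 0.120861 = -1.441599
d₂ = d₁ − σ√T = -1.441599 − 0.120861 = -1.562460
e^{−rT} = 0.987487
N(−d₁) = 0.925292,  N(−d₂) = 0.940910
Put price V = K·e^{−rT}·N(−d₂) − S·N(−d₁) = 218.003236 − 178.794212 = 39.209024
φ(d₁) = (1/√(2π))·e^{−d₁²/2} = 0.141134
Γ = φ(d₁) / (S·σ·√T) = 0.006043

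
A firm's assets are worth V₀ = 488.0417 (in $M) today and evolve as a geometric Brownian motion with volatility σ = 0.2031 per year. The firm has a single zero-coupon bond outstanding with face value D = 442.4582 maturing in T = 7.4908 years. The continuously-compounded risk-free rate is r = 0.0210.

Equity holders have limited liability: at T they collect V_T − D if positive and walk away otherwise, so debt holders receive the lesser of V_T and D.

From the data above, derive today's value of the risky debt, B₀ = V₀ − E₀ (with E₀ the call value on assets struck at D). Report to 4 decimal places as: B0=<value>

B0=328.7205

Apply the equity-as-call identities (strike 442.4582, horizon 7.4908 years):
d₁ = [ln(V₀/D) + (r + σ²/2)T] / (σ√T)
   = [ln(488.0417/442.4582) + (0.0210 + 0.5·0.2031²)·7.4908] / (0.2031·√7.4908)
   = [0.098055 + 0.311803] / 0.555871 = 0.737326
d₂ = d₁ − σ√T = 0.737326 − 0.555871 = 0.181455
N(d₁) = 0.769538,  N(d₂) = 0.571995,  e^(−rT) = 0.854442
E₀ = V₀·N(d₁) − D·e^(−rT)·N(d₂)
   = 488.0417·0.769538 − 442.4582·0.854442·0.571995 = 159.321226
B₀ = V₀ − E₀ = 488.0417 − 159.321226 = 328.720474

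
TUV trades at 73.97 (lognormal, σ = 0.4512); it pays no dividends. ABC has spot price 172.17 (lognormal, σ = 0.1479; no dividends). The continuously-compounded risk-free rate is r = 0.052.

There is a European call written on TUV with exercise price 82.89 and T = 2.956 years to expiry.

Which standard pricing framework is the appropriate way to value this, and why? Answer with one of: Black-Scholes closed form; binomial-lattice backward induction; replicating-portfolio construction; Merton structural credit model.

framework: Black-Scholes closed form

Key observation: the strike-82.89 call on TUV is European-exercise on a continuously-modelled lognormal underlying, so its value is a single closed-form evaluation.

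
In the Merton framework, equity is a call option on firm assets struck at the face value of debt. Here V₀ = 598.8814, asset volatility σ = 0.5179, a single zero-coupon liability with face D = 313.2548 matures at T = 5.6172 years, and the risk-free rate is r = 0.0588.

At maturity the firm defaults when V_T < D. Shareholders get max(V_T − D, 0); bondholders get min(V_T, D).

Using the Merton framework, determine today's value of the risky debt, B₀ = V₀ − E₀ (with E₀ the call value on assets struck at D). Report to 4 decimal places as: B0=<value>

B0=176.3487

With assets at 598.8814 and a single debt payment of 313.2548 at 5.6172 years:
d₁ = [ln(V₀/D) + (r + σ²/2)T] / (σ√T)
   = [ln(598.8814/313.2548) + (0.0588 + 0.5·0.5179²)·5.6172] / (0.5179·√5.6172)
   = [0.648047 + 1.083615] / 1.227456 = 1.410773
d₂ = d₁ − σ√T = 1.410773 − 1.227456 = 0.183318
N(d₁) = 0.920844,  N(d₂) = 0.572726,  e^(−rT) = 0.718714
E₀ = V₀·N(d₁) − D·e^(−rT)·N(d₂)
   = 598.8814·0.920844 − 313.2548·0.718714·0.572726 = 422.532668
B₀ = V₀ − E₀ = 598.8814 − 422.532668 = 176.348732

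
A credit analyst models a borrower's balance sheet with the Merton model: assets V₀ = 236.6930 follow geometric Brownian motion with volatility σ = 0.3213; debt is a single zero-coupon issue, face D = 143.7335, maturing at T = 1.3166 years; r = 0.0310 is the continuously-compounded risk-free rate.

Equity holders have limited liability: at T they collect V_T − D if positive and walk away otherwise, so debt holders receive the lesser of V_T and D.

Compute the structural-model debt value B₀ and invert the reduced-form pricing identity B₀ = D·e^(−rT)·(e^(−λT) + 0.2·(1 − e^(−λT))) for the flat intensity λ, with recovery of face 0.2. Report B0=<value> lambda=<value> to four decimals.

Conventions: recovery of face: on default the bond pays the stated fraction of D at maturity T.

Work the structural quantities from V₀ = 236.6930 against face 143.7335:
d₁ = [ln(V₀/D) + (r + σ²/2)T] / (σ√T)
   = [ln(236.6930/143.7335) + (0.0310 + 0.5·0.3213²)·1.3166] / (0.3213·√1.3166)
   = [0.498803 + 0.108773] / 0.368670 = 1.648023
d₂ = d₁ − σ√T = 1.648023 − 0.368670 = 1.279353
N(d₁) = 0.950326,  N(d₂) = 0.899614,  e^(−rT) = 0.960007
E₀ = V₀·N(d₁) − D·e^(−rT)·N(d₂)
   = 236.6930·0.950326 − 143.7335·0.960007·0.899614 = 100.802168
B₀ = V₀ − E₀ = 236.6930 − 100.802168 = 135.890832
e^(−λT) = (B₀·e^(rT)/D − 0.2)/(1 − 0.2) = (135.8908·1.041659/143.7335 − 0.2)/0.8 = 0.98102713
λ = −ln(0.98102713)/1.3166 = 0.014549

B0=135.8908 lambda=0.0145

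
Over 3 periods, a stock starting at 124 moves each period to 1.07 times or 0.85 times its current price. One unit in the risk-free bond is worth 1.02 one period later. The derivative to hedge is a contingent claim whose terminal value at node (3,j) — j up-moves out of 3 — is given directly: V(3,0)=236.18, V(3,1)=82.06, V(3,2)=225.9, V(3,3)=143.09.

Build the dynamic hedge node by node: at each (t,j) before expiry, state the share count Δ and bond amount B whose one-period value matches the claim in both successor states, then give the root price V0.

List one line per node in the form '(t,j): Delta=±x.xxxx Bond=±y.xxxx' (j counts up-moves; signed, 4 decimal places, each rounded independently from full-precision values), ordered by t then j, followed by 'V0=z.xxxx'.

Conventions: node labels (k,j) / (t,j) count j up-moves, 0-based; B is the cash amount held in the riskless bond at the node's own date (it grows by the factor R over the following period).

(0,0): Delta=-0.2426 Bond=190.8291
(1,0): Delta=3.2184 Bond=-170.1459
(1,1): Delta=-1.0512 Bond=301.9374
(2,0): Delta=-7.8195 Bond=815.3369
(2,1): Delta=5.7974 Bond=-464.3975
(2,2): Delta=-2.6514 Bond=535.1448
V0=160.7494

Arbitrage-free pricing uses the up-move probability p* = (R−d)/(u−d) = 0.7727, discounting each step at R = 1.02.
Terminal payoffs: V(3,0)=236.1800, V(3,1)=82.0600, V(3,2)=225.9000, V(3,3)=143.0900
Node (2,0) S=89.5900: V=(p*·82.0600+(1−p*)·236.1800)/1.02=114.7914; Δ=(82.0600−236.1800)/(95.8613−76.1515)=-7.8195; B=V−Δ·S=815.3369
Node (2,1) S=112.7780: V=(p*·225.9000+(1−p*)·82.0600)/1.02=189.4207; Δ=(225.9000−82.0600)/(120.6725−95.8613)=5.7974; B=V−Δ·S=-464.3975
Node (2,2) S=141.9676: V=(p*·143.0900+(1−p*)·225.9000)/1.02=158.7357; Δ=(143.0900−225.9000)/(151.9053−120.6725)=-2.6514; B=V−Δ·S=535.1448
Node (1,0) S=105.4000: V=(p*·189.4207+(1−p*)·114.7914)/1.02=169.0779; Δ=(189.4207−114.7914)/(112.7780−89.5900)=3.2184; B=V−Δ·S=-170.1459
Node (1,1) S=132.6800: V=(p*·158.7357+(1−p*)·189.4207)/1.02=162.4604; Δ=(158.7357−189.4207)/(141.9676−112.7780)=-1.0512; B=V−Δ·S=301.9374
Node (0,0) S=124.0000: V=(p*·162.4604+(1−p*)·169.0779)/1.02=160.7494; Δ=(162.4604−169.0779)/(132.6800−105.4000)=-0.2426; B=V−Δ·S=190.8291
Sanity check at the root: Δ(0,0)·S0 + B(0,0) reproduces V0 = 160.7494.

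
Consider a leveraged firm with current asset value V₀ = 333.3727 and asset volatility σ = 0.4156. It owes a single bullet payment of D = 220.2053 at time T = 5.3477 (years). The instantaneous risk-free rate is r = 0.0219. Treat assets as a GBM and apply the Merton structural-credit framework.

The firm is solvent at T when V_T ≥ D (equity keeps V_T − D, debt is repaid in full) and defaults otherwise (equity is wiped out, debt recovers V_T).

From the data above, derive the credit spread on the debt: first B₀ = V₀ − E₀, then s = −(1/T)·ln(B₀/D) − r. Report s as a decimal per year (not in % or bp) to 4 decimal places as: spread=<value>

spread=0.0452

With assets at 333.3727 and a single debt payment of 220.2053 at 5.3477 years:
d₁ = [ln(V₀/D) + (r + σ²/2)T] / (σ√T)
   = [ln(333.3727/220.2053) + (0.0219 + 0.5·0.4156²)·5.3477] / (0.4156·√5.3477)
   = [0.414701 + 0.578951] / 0.961079 = 1.033892
d₂ = d₁ − σ√T = 1.033892 − 0.961079 = 0.072813
N(d₁) = 0.849407,  N(d₂) = 0.529023,  e^(−rT) = 0.889483
E₀ = V₀·N(d₁) − D·e^(−rT)·N(d₂)
   = 333.3727·0.849407 − 220.2053·0.889483·0.529023 = 179.549917
B₀ = V₀ − E₀ = 333.3727 − 179.549917 = 153.822783
spread = −(1/T)·ln(B₀/D) − r = −(1/5.3477)·ln(153.822783/220.2053) − 0.0219 = 0.04518662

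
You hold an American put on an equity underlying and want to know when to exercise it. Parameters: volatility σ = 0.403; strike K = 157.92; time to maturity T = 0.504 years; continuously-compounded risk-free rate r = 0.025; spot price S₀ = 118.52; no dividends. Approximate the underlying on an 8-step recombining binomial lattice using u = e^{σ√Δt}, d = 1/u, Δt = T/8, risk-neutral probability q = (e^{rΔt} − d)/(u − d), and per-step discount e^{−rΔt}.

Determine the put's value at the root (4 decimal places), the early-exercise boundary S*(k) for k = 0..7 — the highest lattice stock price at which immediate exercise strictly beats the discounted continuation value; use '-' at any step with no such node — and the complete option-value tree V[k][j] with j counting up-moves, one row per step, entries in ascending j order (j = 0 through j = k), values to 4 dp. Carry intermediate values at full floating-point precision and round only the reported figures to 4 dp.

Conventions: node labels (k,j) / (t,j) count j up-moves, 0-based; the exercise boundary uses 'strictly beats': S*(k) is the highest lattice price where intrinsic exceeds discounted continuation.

price = 41.7369
boundary = - - 96.8126 87.4988 96.8126 107.1178 118.5200 131.1359
tree:
41.7369
51.2389 31.6823
61.1074 40.8225 21.9831
70.4212 50.8464 30.2053 13.2368
78.8390 61.1074 40.0078 19.7909 6.2509
86.4469 70.4212 50.8022 28.5617 10.4489 1.7690
93.3230 78.8390 61.1074 39.4000 17.0310 3.4238 0.0000
99.5375 86.4469 70.4212 50.8022 26.7841 6.6265 0.0000 0.0000
105.1542 93.3230 78.8390 61.1074 39.4000 12.8254 0.0000 0.0000 0.0000

Δt=0.06300, u=1.10645, d=0.90380, q=0.48251, disc=e^(-rΔt)=0.99843
k=8 terminal: V=max(K-S,0) → 105.1542 93.3230 78.8390 61.1074 39.4000 12.8254 0.0000 0.0000 0.0000
k=7: j=0 S=58.3825 intr=99.5375 cont=99.2890 V=99.5375[EX]; j=1 S=71.4731 intr=86.4469 cont=86.1984 V=86.4469[EX]; j=2 S=87.4988 intr=70.4212 cont=70.1727 V=70.4212[EX]; j=3 S=107.1178 intr=50.8022 cont=50.5536 V=50.8022[EX]; j=4 S=131.1359 intr=26.7841 cont=26.5356 V=26.7841[EX]; j=5 S=160.5392 intr=0.0000 cont=6.6265 V=6.6265[hold]; j=6 S=196.5354 intr=0.0000 cont=0.0000 V=0.0000[hold]; j=7 S=240.6027 intr=0.0000 cont=0.0000 V=0.0000[hold]  S*(7)=131.1359
k=6: j=0 S=64.5970 intr=93.3230 cont=93.0744 V=93.3230[EX]; j=1 S=79.0810 intr=78.8390 cont=78.5904 V=78.8390[EX]; j=2 S=96.8126 intr=61.1074 cont=60.8589 V=61.1074[EX]; j=3 S=118.5200 intr=39.4000 cont=39.1515 V=39.4000[EX]; j=4 S=145.0946 intr=12.8254 cont=17.0310 V=17.0310[hold]; j=5 S=177.6278 intr=0.0000 cont=3.4238 V=3.4238[hold]; j=6 S=217.4556 intr=0.0000 cont=0.0000 V=0.0000[hold]  S*(6)=118.5200
k=5: j=0 S=71.4731 intr=86.4469 cont=86.1984 V=86.4469[EX]; j=1 S=87.4988 intr=70.4212 cont=70.1727 V=70.4212[EX]; j=2 S=107.1178 intr=50.8022 cont=50.5536 V=50.8022[EX]; j=3 S=131.1359 intr=26.7841 cont=28.5617 V=28.5617[hold]; j=4 S=160.5392 intr=0.0000 cont=10.4489 V=10.4489[hold]; j=5 S=196.5354 intr=0.0000 cont=1.7690 V=1.7690[hold]  S*(5)=107.1178
k=4: j=0 S=79.0810 intr=78.8390 cont=78.5904 V=78.8390[EX]; j=1 S=96.8126 intr=61.1074 cont=60.8589 V=61.1074[EX]; j=2 S=118.5200 intr=39.4000 cont=40.0078 V=40.0078[hold]; j=3 S=145.0946 intr=12.8254 cont=19.7909 V=19.7909[hold]; j=4 S=177.6278 intr=0.0000 cont=6.2509 V=6.2509[hold]  S*(4)=96.8126
k=3: j=0 S=87.4988 intr=70.4212 cont=70.1727 V=70.4212[EX]; j=1 S=107.1178 intr=50.8022 cont=50.8464 V=50.8464[hold]; j=2 S=131.1359 intr=26.7841 cont=30.2053 V=30.2053[hold]; j=3 S=160.5392 intr=0.0000 cont=13.2368 V=13.2368[hold]  S*(3)=87.4988
k=2: j=0 S=96.8126 intr=61.1074 cont=60.8802 V=61.1074[EX]; j=1 S=118.5200 intr=39.4000 cont=40.8225 V=40.8225[hold]; j=2 S=145.0946 intr=12.8254 cont=21.9831 V=21.9831[hold]  S*(2)=96.8126
k=1: j=0 S=107.1178 intr=50.8022 cont=51.2389 V=51.2389[hold]; j=1 S=131.1359 intr=26.7841 cont=31.6823 V=31.6823[hold]  S*(1)=-
k=0: j=0 S=118.5200 intr=39.4000 cont=41.7369 V=41.7369[hold]  S*(0)=-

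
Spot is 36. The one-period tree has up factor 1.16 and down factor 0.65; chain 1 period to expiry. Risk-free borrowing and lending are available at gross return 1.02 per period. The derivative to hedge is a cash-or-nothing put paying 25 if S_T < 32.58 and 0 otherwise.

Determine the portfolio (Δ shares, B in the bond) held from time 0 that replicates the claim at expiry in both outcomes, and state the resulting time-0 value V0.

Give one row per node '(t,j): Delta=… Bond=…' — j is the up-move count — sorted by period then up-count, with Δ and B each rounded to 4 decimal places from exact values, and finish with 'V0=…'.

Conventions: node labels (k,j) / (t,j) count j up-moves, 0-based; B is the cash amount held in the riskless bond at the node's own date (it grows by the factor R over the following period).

Arbitrage-free pricing uses the up-move probability p* = (R−d)/(u−d) = 0.7255, discounting each step at R = 1.02.
Expiry values: V(1,0)=25.0000, V(1,1)=0.0000
  t=0,j=0: stock 36.0000 → up 41.7600 (V=0.0000), down 23.4000 (V=25.0000). Price 6.7282; hedge Δ=-1.3617, bond B=55.7478.
Check: Δ(0,0)·S0 + B(0,0) = 6.7282 = V0.

(0,0): Delta=-1.3617 Bond=55.7478
V0=6.7282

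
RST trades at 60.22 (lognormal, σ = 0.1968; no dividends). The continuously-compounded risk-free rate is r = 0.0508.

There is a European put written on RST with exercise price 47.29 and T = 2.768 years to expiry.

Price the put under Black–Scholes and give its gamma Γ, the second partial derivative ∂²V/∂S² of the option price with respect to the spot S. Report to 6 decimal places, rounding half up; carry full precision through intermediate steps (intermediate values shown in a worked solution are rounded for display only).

price = 0.967294
Γ = 0.008340

σ√T = 0.1968·√2.768 = 0.327422
d₁ = (ln(S/K) + (r+σ²/2)T) / (σ√T) = (ln(60.22/47.29) + (0.0508+0.1968²/2)·2.768) / 0.327422 = (0.241706 + 0.194217) / 0.327422 = 1.331378
d₂ = d₁ − σ√T = 1.331378 − 0.327422 = 1.003956
e^{−rT} = 0.868824
N(−d₁) = 0.091532,  N(−d₂) = 0.157700
Put price V = K·e^{−rT}·N(−d₂) − S·N(−d₁) = 6.479371 − 5.512077 = 0.967294
φ(d₁) = (1/√(2π))·e^{−d₁²/2} = 0.164438
Γ = φ(d₁) / (S·σ·√T) = 0.008340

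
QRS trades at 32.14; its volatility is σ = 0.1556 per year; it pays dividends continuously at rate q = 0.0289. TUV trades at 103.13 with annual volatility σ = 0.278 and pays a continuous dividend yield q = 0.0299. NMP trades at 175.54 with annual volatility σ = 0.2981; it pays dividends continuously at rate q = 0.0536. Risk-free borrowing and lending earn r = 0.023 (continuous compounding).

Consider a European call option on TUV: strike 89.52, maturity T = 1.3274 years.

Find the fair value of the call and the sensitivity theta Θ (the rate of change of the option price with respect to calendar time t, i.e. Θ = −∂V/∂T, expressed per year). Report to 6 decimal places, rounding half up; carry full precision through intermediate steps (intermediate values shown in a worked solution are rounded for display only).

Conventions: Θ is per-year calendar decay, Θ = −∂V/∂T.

σ√T = 0.278·√1.3274 = 0.320292
d₁ = (ln(S/K) + (r−q+σ²/2)T) / (σ√T) = (ln(103.13/89.52) + (0.023−0.0299+0.278²/2)·1.3274) / 0.320292 = (0.141528 + 0.042134) / 0.320292 = 0.573423
d₂ = d₁ − σ√T = 0.573423 − 0.320292 = 0.253131
e^{−rT} = 0.969931
e^{−qT} = 0.961088
N(d₁) = 0.716821,  N(d₂) = 0.599917
Call price V = S·e^{−qT}·N(d₁) − K·e^{−rT}·N(d₂) = 71.049134 − 52.089697 = 18.959437
φ(d₁) = (1/√(2π))·e^{−d₁²/2} = 0.338461
Θ = −S·e^{−qT}·φ(d₁)·σ/(2√T) + q·S·e^{−qT}·N(d₁) − r·K·e^{−rT}·N(d₂) = −4.047354 + 2.124369 − 1.198063 = -3.121047

price = 18.959437
Θ = -3.121047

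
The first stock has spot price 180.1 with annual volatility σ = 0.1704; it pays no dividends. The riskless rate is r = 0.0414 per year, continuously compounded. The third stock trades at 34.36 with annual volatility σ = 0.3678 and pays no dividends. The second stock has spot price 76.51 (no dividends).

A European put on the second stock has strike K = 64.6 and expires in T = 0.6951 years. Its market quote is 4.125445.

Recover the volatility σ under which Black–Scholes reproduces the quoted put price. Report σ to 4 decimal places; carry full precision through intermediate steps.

At σ = 0.4113 the Black–Scholes value reproduces the quote:
σ√T = 0.4113·√0.6951 = 0.342912
d₁ = (ln(S/K) + (r+σ²/2)T) / (σ√T) = (ln(76.51/64.6) + (0.0414+0.4113²/2)·0.6951) / 0.342912 = (0.169207 + 0.087571) / 0.342912 = 0.748818
d₂ = d₁ − σ√T = 0.748818 − 0.342912 = 0.405906
e^{−rT} = 0.971633
N(−d₁) = 0.226984,  N(−d₂) = 0.342406
V = K·e^{−rT}·N(−d₂) − S·N(−d₁) = 21.491954 − 17.366509 = 4.125445 (equal to the quote); since ∂V/∂σ > 0 for all σ, the implied volatility is unique

sigma = 0.4113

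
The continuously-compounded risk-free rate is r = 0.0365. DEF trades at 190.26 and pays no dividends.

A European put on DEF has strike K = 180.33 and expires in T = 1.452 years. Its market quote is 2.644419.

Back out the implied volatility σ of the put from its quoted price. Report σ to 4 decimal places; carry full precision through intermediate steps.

sigma = 0.1067

At σ = 0.1067 the Black–Scholes value reproduces the quote:
σ√T = 0.1067·√1.452 = 0.128572
d₁ = (ln(S/K) + (r+σ²/2)T) / (σ√T) = (ln(190.26/180.33) + (0.0365+0.1067²/2)·1.452) / 0.128572 = (0.053603 + 0.061263) / 0.128572 = 0.893399
d₂ = d₁ − σ√T = 0.893399 − 0.128572 = 0.764827
e^{−rT} = 0.948382
N(−d₁) = 0.185822,  N(−d₂) = 0.222187
V = K·e^{−rT}·N(−d₂) − S·N(−d₁) = 37.998855 − 35.354436 = 2.644419 (the quoted price), and the Black–Scholes price is strictly increasing in σ, so σ is unique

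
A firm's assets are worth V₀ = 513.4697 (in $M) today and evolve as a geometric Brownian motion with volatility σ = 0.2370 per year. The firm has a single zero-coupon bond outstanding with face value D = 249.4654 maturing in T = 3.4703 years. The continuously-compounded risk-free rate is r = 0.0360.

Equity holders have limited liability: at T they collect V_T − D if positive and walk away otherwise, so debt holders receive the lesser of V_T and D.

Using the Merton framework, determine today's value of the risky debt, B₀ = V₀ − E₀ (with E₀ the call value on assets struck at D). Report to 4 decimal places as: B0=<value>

Work the structural quantities from V₀ = 513.4697 against face 249.4654:
d₁ = [ln(V₀/D) + (r + σ²/2)T] / (σ√T)
   = [ln(513.4697/249.4654) + (0.0360 + 0.5·0.2370²)·3.4703] / (0.2370·√3.4703)
   = [0.721871 + 0.222392] / 0.441501 = 2.138756
d₂ = d₁ − σ√T = 2.138756 − 0.441501 = 1.697255
N(d₁) = 0.983772,  N(d₂) = 0.955176,  e^(−rT) = 0.882558
E₀ = V₀·N(d₁) − D·e^(−rT)·N(d₂)
   = 513.4697·0.983772 − 249.4654·0.882558·0.955176 = 294.838431
B₀ = V₀ − E₀ = 513.4697 − 294.838431 = 218.631269

B0=218.6313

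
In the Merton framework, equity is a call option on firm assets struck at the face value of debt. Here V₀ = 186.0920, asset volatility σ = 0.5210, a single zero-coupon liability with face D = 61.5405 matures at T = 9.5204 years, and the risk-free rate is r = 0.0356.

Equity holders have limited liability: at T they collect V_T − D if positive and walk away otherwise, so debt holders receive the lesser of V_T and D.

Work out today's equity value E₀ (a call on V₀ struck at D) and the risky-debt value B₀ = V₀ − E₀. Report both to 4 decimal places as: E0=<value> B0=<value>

E0=154.2590 B0=31.8330

Apply the equity-as-call identities (strike 61.5405, horizon 9.5204 years):
d₁ = [ln(V₀/D) + (r + σ²/2)T] / (σ√T)
   = [ln(186.0920/61.5405) + (0.0356 + 0.5·0.5210²)·9.5204] / (0.5210·√9.5204)
   = [1.106546 + 1.631040] / 1.607553 = 1.702952
d₂ = d₁ − σ√T = 1.702952 − 1.607553 = 0.095399
N(d₁) = 0.955711,  N(d₂) = 0.538001,  e^(−rT) = 0.712535
E₀ = V₀·N(d₁) − D·e^(−rT)·N(d₂)
   = 186.0920·0.955711 − 61.5405·0.712535·0.538001 = 154.259044
B₀ = V₀ − E₀ = 186.0920 − 154.259044 = 31.832956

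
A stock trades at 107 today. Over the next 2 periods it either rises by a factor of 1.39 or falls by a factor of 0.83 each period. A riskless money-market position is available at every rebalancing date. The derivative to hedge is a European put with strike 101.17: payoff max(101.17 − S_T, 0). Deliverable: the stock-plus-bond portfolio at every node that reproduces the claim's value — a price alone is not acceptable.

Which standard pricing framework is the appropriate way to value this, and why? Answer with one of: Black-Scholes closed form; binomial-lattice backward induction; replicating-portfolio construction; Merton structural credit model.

Key observation: since the answer must list Δ and B at each node of the 1.39/0.83 lattice on 107, the replicating-portfolio method — solving the two-state system at every node — is the one that applies.

framework: replicating-portfolio construction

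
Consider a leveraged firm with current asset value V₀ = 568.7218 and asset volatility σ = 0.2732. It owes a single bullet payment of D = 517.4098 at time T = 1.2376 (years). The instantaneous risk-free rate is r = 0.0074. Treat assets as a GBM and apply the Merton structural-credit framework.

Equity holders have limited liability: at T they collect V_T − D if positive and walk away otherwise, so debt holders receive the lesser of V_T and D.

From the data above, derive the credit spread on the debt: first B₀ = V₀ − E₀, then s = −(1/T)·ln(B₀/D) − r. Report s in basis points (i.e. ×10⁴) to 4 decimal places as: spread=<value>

spread=673.9475

With assets at 568.7218 and a single debt payment of 517.4098 at 1.2376 years:
d₁ = [ln(V₀/D) + (r + σ²/2)T] / (σ√T)
   = [ln(568.7218/517.4098) + (0.0074 + 0.5·0.2732²)·1.2376] / (0.2732·√1.2376)
   = [0.094556 + 0.055344] / 0.303928 = 0.493211
d₂ = d₁ − σ√T = 0.493211 − 0.303928 = 0.189283
N(d₁) = 0.689068,  N(d₂) = 0.575064,  e^(−rT) = 0.990884
E₀ = V₀·N(d₁) − D·e^(−rT)·N(d₂)
   = 568.7218·0.689068 − 517.4098·0.990884·0.575064 = 97.056689
B₀ = V₀ − E₀ = 568.7218 − 97.056689 = 471.665111
spread = −(1/T)·ln(B₀/D) − r = −(1/1.2376)·ln(471.665111/517.4098) − 0.0074 = 0.06739475
in basis points: 0.06739475 × 10⁴ = 673.9475 bp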